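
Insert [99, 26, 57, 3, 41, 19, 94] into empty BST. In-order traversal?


Insert 99: root
Insert 26: L from 99
Insert 57: L from 99 -> R from 26
Insert 3: L from 99 -> L from 26
Insert 41: L from 99 -> R from 26 -> L from 57
Insert 19: L from 99 -> L from 26 -> R from 3
Insert 94: L from 99 -> R from 26 -> R from 57

In-order: [3, 19, 26, 41, 57, 94, 99]


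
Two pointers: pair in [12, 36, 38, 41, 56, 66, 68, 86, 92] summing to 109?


lo=0(12)+hi=8(92)=104
lo=1(36)+hi=8(92)=128
lo=1(36)+hi=7(86)=122
lo=1(36)+hi=6(68)=104
lo=2(38)+hi=6(68)=106
lo=3(41)+hi=6(68)=109

Yes: 41+68=109


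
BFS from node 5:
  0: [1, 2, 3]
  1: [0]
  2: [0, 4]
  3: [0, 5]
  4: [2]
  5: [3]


Visit 5, enqueue [3]
Visit 3, enqueue [0]
Visit 0, enqueue [1, 2]
Visit 1, enqueue []
Visit 2, enqueue [4]
Visit 4, enqueue []

BFS order: [5, 3, 0, 1, 2, 4]


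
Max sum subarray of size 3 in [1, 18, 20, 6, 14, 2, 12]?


[0:3]: 39
[1:4]: 44
[2:5]: 40
[3:6]: 22
[4:7]: 28

Max: 44 at [1:4]


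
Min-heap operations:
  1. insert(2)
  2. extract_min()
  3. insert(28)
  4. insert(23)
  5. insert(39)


insert(2) -> [2]
extract_min()->2, []
insert(28) -> [28]
insert(23) -> [23, 28]
insert(39) -> [23, 28, 39]

Final heap: [23, 28, 39]


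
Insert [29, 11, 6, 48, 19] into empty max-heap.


Insert 29: [29]
Insert 11: [29, 11]
Insert 6: [29, 11, 6]
Insert 48: [48, 29, 6, 11]
Insert 19: [48, 29, 6, 11, 19]

Final heap: [48, 29, 6, 11, 19]


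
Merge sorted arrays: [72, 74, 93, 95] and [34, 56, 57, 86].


Take 34 from B
Take 56 from B
Take 57 from B
Take 72 from A
Take 74 from A
Take 86 from B

Merged: [34, 56, 57, 72, 74, 86, 93, 95]


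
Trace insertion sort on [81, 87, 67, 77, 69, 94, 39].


Initial: [81, 87, 67, 77, 69, 94, 39]
Insert 87: [81, 87, 67, 77, 69, 94, 39]
Insert 67: [67, 81, 87, 77, 69, 94, 39]
Insert 77: [67, 77, 81, 87, 69, 94, 39]
Insert 69: [67, 69, 77, 81, 87, 94, 39]
Insert 94: [67, 69, 77, 81, 87, 94, 39]
Insert 39: [39, 67, 69, 77, 81, 87, 94]

Sorted: [39, 67, 69, 77, 81, 87, 94]


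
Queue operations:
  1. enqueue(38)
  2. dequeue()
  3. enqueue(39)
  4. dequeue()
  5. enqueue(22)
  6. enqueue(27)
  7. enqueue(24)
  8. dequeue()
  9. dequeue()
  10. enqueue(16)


enqueue(38) -> [38]
dequeue()->38, []
enqueue(39) -> [39]
dequeue()->39, []
enqueue(22) -> [22]
enqueue(27) -> [22, 27]
enqueue(24) -> [22, 27, 24]
dequeue()->22, [27, 24]
dequeue()->27, [24]
enqueue(16) -> [24, 16]

Final queue: [24, 16]


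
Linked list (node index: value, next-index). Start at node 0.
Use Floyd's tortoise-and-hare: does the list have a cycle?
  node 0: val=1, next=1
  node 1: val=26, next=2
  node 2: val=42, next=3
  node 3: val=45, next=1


Floyd's tortoise (slow, +1) and hare (fast, +2):
  init: slow=0, fast=0
  step 1: slow=1, fast=2
  step 2: slow=2, fast=1
  step 3: slow=3, fast=3
  slow == fast at node 3: cycle detected

Cycle: yes


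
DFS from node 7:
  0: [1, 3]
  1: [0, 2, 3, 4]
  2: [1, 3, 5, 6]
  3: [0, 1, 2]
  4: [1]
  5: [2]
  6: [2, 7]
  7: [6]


Visit 7, push [6]
Visit 6, push [2]
Visit 2, push [5, 3, 1]
Visit 1, push [4, 3, 0]
Visit 0, push [3]
Visit 3, push []
Visit 4, push []
Visit 5, push []

DFS order: [7, 6, 2, 1, 0, 3, 4, 5]


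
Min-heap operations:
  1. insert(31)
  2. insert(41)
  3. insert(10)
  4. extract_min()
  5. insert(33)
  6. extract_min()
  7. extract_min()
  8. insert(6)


insert(31) -> [31]
insert(41) -> [31, 41]
insert(10) -> [10, 41, 31]
extract_min()->10, [31, 41]
insert(33) -> [31, 41, 33]
extract_min()->31, [33, 41]
extract_min()->33, [41]
insert(6) -> [6, 41]

Final heap: [6, 41]


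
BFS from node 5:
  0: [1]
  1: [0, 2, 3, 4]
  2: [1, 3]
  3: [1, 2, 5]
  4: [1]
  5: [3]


Visit 5, enqueue [3]
Visit 3, enqueue [1, 2]
Visit 1, enqueue [0, 4]
Visit 2, enqueue []
Visit 0, enqueue []
Visit 4, enqueue []

BFS order: [5, 3, 1, 2, 0, 4]


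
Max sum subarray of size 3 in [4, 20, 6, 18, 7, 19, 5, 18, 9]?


[0:3]: 30
[1:4]: 44
[2:5]: 31
[3:6]: 44
[4:7]: 31
[5:8]: 42
[6:9]: 32

Max: 44 at [1:4]


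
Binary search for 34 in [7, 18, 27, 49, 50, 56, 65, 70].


Step 1: lo=0, hi=7, mid=3, val=49
Step 2: lo=0, hi=2, mid=1, val=18
Step 3: lo=2, hi=2, mid=2, val=27

Not found


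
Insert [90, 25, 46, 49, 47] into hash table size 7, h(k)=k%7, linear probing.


Insert 90: h=6 -> slot 6
Insert 25: h=4 -> slot 4
Insert 46: h=4, 1 probes -> slot 5
Insert 49: h=0 -> slot 0
Insert 47: h=5, 3 probes -> slot 1

Table: [49, 47, None, None, 25, 46, 90]


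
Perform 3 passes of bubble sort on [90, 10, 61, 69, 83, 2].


Initial: [90, 10, 61, 69, 83, 2]
Pass 1: [10, 61, 69, 83, 2, 90] (5 swaps)
Pass 2: [10, 61, 69, 2, 83, 90] (1 swaps)
Pass 3: [10, 61, 2, 69, 83, 90] (1 swaps)

After 3 passes: [10, 61, 2, 69, 83, 90]


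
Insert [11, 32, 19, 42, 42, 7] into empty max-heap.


Insert 11: [11]
Insert 32: [32, 11]
Insert 19: [32, 11, 19]
Insert 42: [42, 32, 19, 11]
Insert 42: [42, 42, 19, 11, 32]
Insert 7: [42, 42, 19, 11, 32, 7]

Final heap: [42, 42, 19, 11, 32, 7]


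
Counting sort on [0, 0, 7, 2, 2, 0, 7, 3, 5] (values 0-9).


Input: [0, 0, 7, 2, 2, 0, 7, 3, 5]
Counts: [3, 0, 2, 1, 0, 1, 0, 2, 0, 0]

Sorted: [0, 0, 0, 2, 2, 3, 5, 7, 7]


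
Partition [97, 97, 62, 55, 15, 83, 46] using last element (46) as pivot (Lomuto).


Pivot: 46
  15 <= 46: swap -> [15, 97, 62, 55, 97, 83, 46]
Place pivot at 1: [15, 46, 62, 55, 97, 83, 97]

Partitioned: [15, 46, 62, 55, 97, 83, 97]


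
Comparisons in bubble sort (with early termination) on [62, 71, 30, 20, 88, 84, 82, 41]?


Algorithm: bubble sort (with early termination)
Input: [62, 71, 30, 20, 88, 84, 82, 41]
Sorted: [20, 30, 41, 62, 71, 82, 84, 88]

27


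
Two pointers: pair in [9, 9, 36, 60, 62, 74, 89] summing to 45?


lo=0(9)+hi=6(89)=98
lo=0(9)+hi=5(74)=83
lo=0(9)+hi=4(62)=71
lo=0(9)+hi=3(60)=69
lo=0(9)+hi=2(36)=45

Yes: 9+36=45


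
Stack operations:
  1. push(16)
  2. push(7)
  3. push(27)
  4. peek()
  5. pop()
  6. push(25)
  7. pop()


push(16) -> [16]
push(7) -> [16, 7]
push(27) -> [16, 7, 27]
peek()->27
pop()->27, [16, 7]
push(25) -> [16, 7, 25]
pop()->25, [16, 7]

Final stack: [16, 7]


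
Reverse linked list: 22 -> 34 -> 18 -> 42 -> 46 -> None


Step 1: curr=22, set curr.next=prev(None) | reversed so far: 22
Step 2: curr=34, set curr.next=prev(22) | reversed so far: 34 -> 22
Step 3: curr=18, set curr.next=prev(34) | reversed so far: 18 -> 34 -> 22
Step 4: curr=42, set curr.next=prev(18) | reversed so far: 42 -> 18 -> 34 -> 22
Step 5: curr=46, set curr.next=prev(42) | reversed so far: 46 -> 42 -> 18 -> 34 -> 22

46 -> 42 -> 18 -> 34 -> 22 -> None


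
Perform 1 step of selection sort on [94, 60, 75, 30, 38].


Initial: [94, 60, 75, 30, 38]
Step 1: min=30 at 3
  Swap: [30, 60, 75, 94, 38]

After 1 step: [30, 60, 75, 94, 38]


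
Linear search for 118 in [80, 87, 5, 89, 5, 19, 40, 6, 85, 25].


i=0: 80!=118
i=1: 87!=118
i=2: 5!=118
i=3: 89!=118
i=4: 5!=118
i=5: 19!=118
i=6: 40!=118
i=7: 6!=118
i=8: 85!=118
i=9: 25!=118

Not found, 10 comps


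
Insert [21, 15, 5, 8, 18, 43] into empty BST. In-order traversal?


Insert 21: root
Insert 15: L from 21
Insert 5: L from 21 -> L from 15
Insert 8: L from 21 -> L from 15 -> R from 5
Insert 18: L from 21 -> R from 15
Insert 43: R from 21

In-order: [5, 8, 15, 18, 21, 43]


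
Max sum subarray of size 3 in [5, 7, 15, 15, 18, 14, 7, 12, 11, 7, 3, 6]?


[0:3]: 27
[1:4]: 37
[2:5]: 48
[3:6]: 47
[4:7]: 39
[5:8]: 33
[6:9]: 30
[7:10]: 30
[8:11]: 21
[9:12]: 16

Max: 48 at [2:5]


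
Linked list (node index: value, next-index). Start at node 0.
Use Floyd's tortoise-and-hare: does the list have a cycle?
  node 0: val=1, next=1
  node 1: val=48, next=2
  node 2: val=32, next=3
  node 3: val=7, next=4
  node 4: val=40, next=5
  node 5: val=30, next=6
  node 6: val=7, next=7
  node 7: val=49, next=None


Floyd's tortoise (slow, +1) and hare (fast, +2):
  init: slow=0, fast=0
  step 1: slow=1, fast=2
  step 2: slow=2, fast=4
  step 3: slow=3, fast=6
  step 4: fast 6->7->None, no cycle

Cycle: no


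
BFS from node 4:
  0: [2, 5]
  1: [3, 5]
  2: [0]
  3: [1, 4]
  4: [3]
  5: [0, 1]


Visit 4, enqueue [3]
Visit 3, enqueue [1]
Visit 1, enqueue [5]
Visit 5, enqueue [0]
Visit 0, enqueue [2]
Visit 2, enqueue []

BFS order: [4, 3, 1, 5, 0, 2]


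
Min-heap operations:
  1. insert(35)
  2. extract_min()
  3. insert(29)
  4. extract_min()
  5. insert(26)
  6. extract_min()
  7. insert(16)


insert(35) -> [35]
extract_min()->35, []
insert(29) -> [29]
extract_min()->29, []
insert(26) -> [26]
extract_min()->26, []
insert(16) -> [16]

Final heap: [16]


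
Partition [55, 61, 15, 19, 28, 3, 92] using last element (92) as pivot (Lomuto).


Pivot: 92
  55 <= 92: advance i (no swap)
  61 <= 92: advance i (no swap)
  15 <= 92: advance i (no swap)
  19 <= 92: advance i (no swap)
  28 <= 92: advance i (no swap)
  3 <= 92: advance i (no swap)
Place pivot at 6: [55, 61, 15, 19, 28, 3, 92]

Partitioned: [55, 61, 15, 19, 28, 3, 92]


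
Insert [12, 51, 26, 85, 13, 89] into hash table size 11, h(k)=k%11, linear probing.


Insert 12: h=1 -> slot 1
Insert 51: h=7 -> slot 7
Insert 26: h=4 -> slot 4
Insert 85: h=8 -> slot 8
Insert 13: h=2 -> slot 2
Insert 89: h=1, 2 probes -> slot 3

Table: [None, 12, 13, 89, 26, None, None, 51, 85, None, None]


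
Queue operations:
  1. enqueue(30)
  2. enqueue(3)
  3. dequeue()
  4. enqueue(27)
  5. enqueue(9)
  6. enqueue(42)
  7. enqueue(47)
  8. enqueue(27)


enqueue(30) -> [30]
enqueue(3) -> [30, 3]
dequeue()->30, [3]
enqueue(27) -> [3, 27]
enqueue(9) -> [3, 27, 9]
enqueue(42) -> [3, 27, 9, 42]
enqueue(47) -> [3, 27, 9, 42, 47]
enqueue(27) -> [3, 27, 9, 42, 47, 27]

Final queue: [3, 27, 9, 42, 47, 27]


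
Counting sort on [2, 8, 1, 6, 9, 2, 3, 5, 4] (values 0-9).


Input: [2, 8, 1, 6, 9, 2, 3, 5, 4]
Counts: [0, 1, 2, 1, 1, 1, 1, 0, 1, 1]

Sorted: [1, 2, 2, 3, 4, 5, 6, 8, 9]


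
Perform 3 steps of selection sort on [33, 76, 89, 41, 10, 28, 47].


Initial: [33, 76, 89, 41, 10, 28, 47]
Step 1: min=10 at 4
  Swap: [10, 76, 89, 41, 33, 28, 47]
Step 2: min=28 at 5
  Swap: [10, 28, 89, 41, 33, 76, 47]
Step 3: min=33 at 4
  Swap: [10, 28, 33, 41, 89, 76, 47]

After 3 steps: [10, 28, 33, 41, 89, 76, 47]


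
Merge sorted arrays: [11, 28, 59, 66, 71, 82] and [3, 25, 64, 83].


Take 3 from B
Take 11 from A
Take 25 from B
Take 28 from A
Take 59 from A
Take 64 from B
Take 66 from A
Take 71 from A
Take 82 from A

Merged: [3, 11, 25, 28, 59, 64, 66, 71, 82, 83]


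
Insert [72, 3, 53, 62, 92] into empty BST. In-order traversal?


Insert 72: root
Insert 3: L from 72
Insert 53: L from 72 -> R from 3
Insert 62: L from 72 -> R from 3 -> R from 53
Insert 92: R from 72

In-order: [3, 53, 62, 72, 92]


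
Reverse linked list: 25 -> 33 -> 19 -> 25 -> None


Step 1: curr=25, set curr.next=prev(None) | reversed so far: 25
Step 2: curr=33, set curr.next=prev(25) | reversed so far: 33 -> 25
Step 3: curr=19, set curr.next=prev(33) | reversed so far: 19 -> 33 -> 25
Step 4: curr=25, set curr.next=prev(19) | reversed so far: 25 -> 19 -> 33 -> 25

25 -> 19 -> 33 -> 25 -> None


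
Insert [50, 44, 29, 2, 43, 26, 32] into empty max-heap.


Insert 50: [50]
Insert 44: [50, 44]
Insert 29: [50, 44, 29]
Insert 2: [50, 44, 29, 2]
Insert 43: [50, 44, 29, 2, 43]
Insert 26: [50, 44, 29, 2, 43, 26]
Insert 32: [50, 44, 32, 2, 43, 26, 29]

Final heap: [50, 44, 32, 2, 43, 26, 29]


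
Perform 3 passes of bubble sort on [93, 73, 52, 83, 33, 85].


Initial: [93, 73, 52, 83, 33, 85]
Pass 1: [73, 52, 83, 33, 85, 93] (5 swaps)
Pass 2: [52, 73, 33, 83, 85, 93] (2 swaps)
Pass 3: [52, 33, 73, 83, 85, 93] (1 swaps)

After 3 passes: [52, 33, 73, 83, 85, 93]


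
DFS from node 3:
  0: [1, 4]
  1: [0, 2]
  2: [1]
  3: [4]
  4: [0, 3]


Visit 3, push [4]
Visit 4, push [0]
Visit 0, push [1]
Visit 1, push [2]
Visit 2, push []

DFS order: [3, 4, 0, 1, 2]


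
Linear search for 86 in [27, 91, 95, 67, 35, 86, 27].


i=0: 27!=86
i=1: 91!=86
i=2: 95!=86
i=3: 67!=86
i=4: 35!=86
i=5: 86==86 found!

Found at 5, 6 comps


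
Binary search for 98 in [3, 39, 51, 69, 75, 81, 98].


Step 1: lo=0, hi=6, mid=3, val=69
Step 2: lo=4, hi=6, mid=5, val=81
Step 3: lo=6, hi=6, mid=6, val=98

Found at index 6


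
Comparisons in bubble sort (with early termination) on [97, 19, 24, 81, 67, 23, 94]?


Algorithm: bubble sort (with early termination)
Input: [97, 19, 24, 81, 67, 23, 94]
Sorted: [19, 23, 24, 67, 81, 94, 97]

20


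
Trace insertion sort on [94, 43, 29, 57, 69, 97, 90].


Initial: [94, 43, 29, 57, 69, 97, 90]
Insert 43: [43, 94, 29, 57, 69, 97, 90]
Insert 29: [29, 43, 94, 57, 69, 97, 90]
Insert 57: [29, 43, 57, 94, 69, 97, 90]
Insert 69: [29, 43, 57, 69, 94, 97, 90]
Insert 97: [29, 43, 57, 69, 94, 97, 90]
Insert 90: [29, 43, 57, 69, 90, 94, 97]

Sorted: [29, 43, 57, 69, 90, 94, 97]


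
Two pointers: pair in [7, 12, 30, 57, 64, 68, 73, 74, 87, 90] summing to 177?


lo=0(7)+hi=9(90)=97
lo=1(12)+hi=9(90)=102
lo=2(30)+hi=9(90)=120
lo=3(57)+hi=9(90)=147
lo=4(64)+hi=9(90)=154
lo=5(68)+hi=9(90)=158
lo=6(73)+hi=9(90)=163
lo=7(74)+hi=9(90)=164
lo=8(87)+hi=9(90)=177

Yes: 87+90=177


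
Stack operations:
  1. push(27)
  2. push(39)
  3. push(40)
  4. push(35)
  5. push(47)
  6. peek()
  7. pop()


push(27) -> [27]
push(39) -> [27, 39]
push(40) -> [27, 39, 40]
push(35) -> [27, 39, 40, 35]
push(47) -> [27, 39, 40, 35, 47]
peek()->47
pop()->47, [27, 39, 40, 35]

Final stack: [27, 39, 40, 35]


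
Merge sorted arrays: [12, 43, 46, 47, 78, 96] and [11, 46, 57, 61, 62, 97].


Take 11 from B
Take 12 from A
Take 43 from A
Take 46 from A
Take 46 from B
Take 47 from A
Take 57 from B
Take 61 from B
Take 62 from B
Take 78 from A
Take 96 from A

Merged: [11, 12, 43, 46, 46, 47, 57, 61, 62, 78, 96, 97]


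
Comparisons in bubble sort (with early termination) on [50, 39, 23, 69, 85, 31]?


Algorithm: bubble sort (with early termination)
Input: [50, 39, 23, 69, 85, 31]
Sorted: [23, 31, 39, 50, 69, 85]

15


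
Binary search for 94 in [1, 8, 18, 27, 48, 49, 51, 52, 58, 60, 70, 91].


Step 1: lo=0, hi=11, mid=5, val=49
Step 2: lo=6, hi=11, mid=8, val=58
Step 3: lo=9, hi=11, mid=10, val=70
Step 4: lo=11, hi=11, mid=11, val=91

Not found


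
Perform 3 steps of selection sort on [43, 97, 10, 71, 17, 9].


Initial: [43, 97, 10, 71, 17, 9]
Step 1: min=9 at 5
  Swap: [9, 97, 10, 71, 17, 43]
Step 2: min=10 at 2
  Swap: [9, 10, 97, 71, 17, 43]
Step 3: min=17 at 4
  Swap: [9, 10, 17, 71, 97, 43]

After 3 steps: [9, 10, 17, 71, 97, 43]


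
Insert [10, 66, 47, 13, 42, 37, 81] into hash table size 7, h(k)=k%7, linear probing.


Insert 10: h=3 -> slot 3
Insert 66: h=3, 1 probes -> slot 4
Insert 47: h=5 -> slot 5
Insert 13: h=6 -> slot 6
Insert 42: h=0 -> slot 0
Insert 37: h=2 -> slot 2
Insert 81: h=4, 4 probes -> slot 1

Table: [42, 81, 37, 10, 66, 47, 13]


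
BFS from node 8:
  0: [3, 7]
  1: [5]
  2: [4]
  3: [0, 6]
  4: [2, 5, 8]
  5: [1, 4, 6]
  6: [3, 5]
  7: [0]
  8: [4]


Visit 8, enqueue [4]
Visit 4, enqueue [2, 5]
Visit 2, enqueue []
Visit 5, enqueue [1, 6]
Visit 1, enqueue []
Visit 6, enqueue [3]
Visit 3, enqueue [0]
Visit 0, enqueue [7]
Visit 7, enqueue []

BFS order: [8, 4, 2, 5, 1, 6, 3, 0, 7]


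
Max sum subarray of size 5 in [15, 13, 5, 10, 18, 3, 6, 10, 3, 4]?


[0:5]: 61
[1:6]: 49
[2:7]: 42
[3:8]: 47
[4:9]: 40
[5:10]: 26

Max: 61 at [0:5]


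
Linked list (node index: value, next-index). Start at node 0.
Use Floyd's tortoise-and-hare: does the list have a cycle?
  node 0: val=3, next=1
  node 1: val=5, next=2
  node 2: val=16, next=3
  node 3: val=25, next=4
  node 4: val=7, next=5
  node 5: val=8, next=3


Floyd's tortoise (slow, +1) and hare (fast, +2):
  init: slow=0, fast=0
  step 1: slow=1, fast=2
  step 2: slow=2, fast=4
  step 3: slow=3, fast=3
  slow == fast at node 3: cycle detected

Cycle: yes


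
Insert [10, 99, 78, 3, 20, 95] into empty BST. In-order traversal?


Insert 10: root
Insert 99: R from 10
Insert 78: R from 10 -> L from 99
Insert 3: L from 10
Insert 20: R from 10 -> L from 99 -> L from 78
Insert 95: R from 10 -> L from 99 -> R from 78

In-order: [3, 10, 20, 78, 95, 99]


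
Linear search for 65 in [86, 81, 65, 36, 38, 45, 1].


i=0: 86!=65
i=1: 81!=65
i=2: 65==65 found!

Found at 2, 3 comps


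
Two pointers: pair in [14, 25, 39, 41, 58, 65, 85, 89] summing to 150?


lo=0(14)+hi=7(89)=103
lo=1(25)+hi=7(89)=114
lo=2(39)+hi=7(89)=128
lo=3(41)+hi=7(89)=130
lo=4(58)+hi=7(89)=147
lo=5(65)+hi=7(89)=154
lo=5(65)+hi=6(85)=150

Yes: 65+85=150


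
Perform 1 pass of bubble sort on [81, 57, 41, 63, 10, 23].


Initial: [81, 57, 41, 63, 10, 23]
Pass 1: [57, 41, 63, 10, 23, 81] (5 swaps)

After 1 pass: [57, 41, 63, 10, 23, 81]


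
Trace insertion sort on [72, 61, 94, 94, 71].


Initial: [72, 61, 94, 94, 71]
Insert 61: [61, 72, 94, 94, 71]
Insert 94: [61, 72, 94, 94, 71]
Insert 94: [61, 72, 94, 94, 71]
Insert 71: [61, 71, 72, 94, 94]

Sorted: [61, 71, 72, 94, 94]


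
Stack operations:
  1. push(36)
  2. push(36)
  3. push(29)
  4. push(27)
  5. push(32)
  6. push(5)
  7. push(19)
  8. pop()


push(36) -> [36]
push(36) -> [36, 36]
push(29) -> [36, 36, 29]
push(27) -> [36, 36, 29, 27]
push(32) -> [36, 36, 29, 27, 32]
push(5) -> [36, 36, 29, 27, 32, 5]
push(19) -> [36, 36, 29, 27, 32, 5, 19]
pop()->19, [36, 36, 29, 27, 32, 5]

Final stack: [36, 36, 29, 27, 32, 5]


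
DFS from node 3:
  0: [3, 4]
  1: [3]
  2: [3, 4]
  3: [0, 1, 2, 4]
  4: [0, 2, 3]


Visit 3, push [4, 2, 1, 0]
Visit 0, push [4]
Visit 4, push [2]
Visit 2, push []
Visit 1, push []

DFS order: [3, 0, 4, 2, 1]


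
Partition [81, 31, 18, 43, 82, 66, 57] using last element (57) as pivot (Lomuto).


Pivot: 57
  31 <= 57: swap -> [31, 81, 18, 43, 82, 66, 57]
  18 <= 57: swap -> [31, 18, 81, 43, 82, 66, 57]
  43 <= 57: swap -> [31, 18, 43, 81, 82, 66, 57]
Place pivot at 3: [31, 18, 43, 57, 82, 66, 81]

Partitioned: [31, 18, 43, 57, 82, 66, 81]


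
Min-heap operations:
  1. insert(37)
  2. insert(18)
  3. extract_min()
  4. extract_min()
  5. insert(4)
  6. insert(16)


insert(37) -> [37]
insert(18) -> [18, 37]
extract_min()->18, [37]
extract_min()->37, []
insert(4) -> [4]
insert(16) -> [4, 16]

Final heap: [4, 16]


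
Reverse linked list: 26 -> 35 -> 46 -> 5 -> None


Step 1: curr=26, set curr.next=prev(None) | reversed so far: 26
Step 2: curr=35, set curr.next=prev(26) | reversed so far: 35 -> 26
Step 3: curr=46, set curr.next=prev(35) | reversed so far: 46 -> 35 -> 26
Step 4: curr=5, set curr.next=prev(46) | reversed so far: 5 -> 46 -> 35 -> 26

5 -> 46 -> 35 -> 26 -> None


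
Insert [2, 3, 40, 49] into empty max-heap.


Insert 2: [2]
Insert 3: [3, 2]
Insert 40: [40, 2, 3]
Insert 49: [49, 40, 3, 2]

Final heap: [49, 40, 3, 2]


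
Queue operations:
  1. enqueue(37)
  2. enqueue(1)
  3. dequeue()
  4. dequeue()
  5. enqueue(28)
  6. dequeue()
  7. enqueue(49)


enqueue(37) -> [37]
enqueue(1) -> [37, 1]
dequeue()->37, [1]
dequeue()->1, []
enqueue(28) -> [28]
dequeue()->28, []
enqueue(49) -> [49]

Final queue: [49]


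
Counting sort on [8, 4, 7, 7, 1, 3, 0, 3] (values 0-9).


Input: [8, 4, 7, 7, 1, 3, 0, 3]
Counts: [1, 1, 0, 2, 1, 0, 0, 2, 1, 0]

Sorted: [0, 1, 3, 3, 4, 7, 7, 8]


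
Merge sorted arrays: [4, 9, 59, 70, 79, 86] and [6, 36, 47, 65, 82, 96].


Take 4 from A
Take 6 from B
Take 9 from A
Take 36 from B
Take 47 from B
Take 59 from A
Take 65 from B
Take 70 from A
Take 79 from A
Take 82 from B
Take 86 from A

Merged: [4, 6, 9, 36, 47, 59, 65, 70, 79, 82, 86, 96]


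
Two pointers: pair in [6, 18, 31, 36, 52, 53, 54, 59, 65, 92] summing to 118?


lo=0(6)+hi=9(92)=98
lo=1(18)+hi=9(92)=110
lo=2(31)+hi=9(92)=123
lo=2(31)+hi=8(65)=96
lo=3(36)+hi=8(65)=101
lo=4(52)+hi=8(65)=117
lo=5(53)+hi=8(65)=118

Yes: 53+65=118


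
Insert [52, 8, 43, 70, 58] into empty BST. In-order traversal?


Insert 52: root
Insert 8: L from 52
Insert 43: L from 52 -> R from 8
Insert 70: R from 52
Insert 58: R from 52 -> L from 70

In-order: [8, 43, 52, 58, 70]


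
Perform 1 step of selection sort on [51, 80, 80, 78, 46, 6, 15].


Initial: [51, 80, 80, 78, 46, 6, 15]
Step 1: min=6 at 5
  Swap: [6, 80, 80, 78, 46, 51, 15]

After 1 step: [6, 80, 80, 78, 46, 51, 15]


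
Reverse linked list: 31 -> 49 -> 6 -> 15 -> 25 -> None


Step 1: curr=31, set curr.next=prev(None) | reversed so far: 31
Step 2: curr=49, set curr.next=prev(31) | reversed so far: 49 -> 31
Step 3: curr=6, set curr.next=prev(49) | reversed so far: 6 -> 49 -> 31
Step 4: curr=15, set curr.next=prev(6) | reversed so far: 15 -> 6 -> 49 -> 31
Step 5: curr=25, set curr.next=prev(15) | reversed so far: 25 -> 15 -> 6 -> 49 -> 31

25 -> 15 -> 6 -> 49 -> 31 -> None


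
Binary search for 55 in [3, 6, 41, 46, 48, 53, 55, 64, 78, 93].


Step 1: lo=0, hi=9, mid=4, val=48
Step 2: lo=5, hi=9, mid=7, val=64
Step 3: lo=5, hi=6, mid=5, val=53
Step 4: lo=6, hi=6, mid=6, val=55

Found at index 6


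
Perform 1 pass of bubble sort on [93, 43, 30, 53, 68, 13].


Initial: [93, 43, 30, 53, 68, 13]
Pass 1: [43, 30, 53, 68, 13, 93] (5 swaps)

After 1 pass: [43, 30, 53, 68, 13, 93]


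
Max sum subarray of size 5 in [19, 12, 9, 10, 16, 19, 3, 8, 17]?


[0:5]: 66
[1:6]: 66
[2:7]: 57
[3:8]: 56
[4:9]: 63

Max: 66 at [0:5]


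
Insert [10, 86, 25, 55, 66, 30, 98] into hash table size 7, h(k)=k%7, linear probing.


Insert 10: h=3 -> slot 3
Insert 86: h=2 -> slot 2
Insert 25: h=4 -> slot 4
Insert 55: h=6 -> slot 6
Insert 66: h=3, 2 probes -> slot 5
Insert 30: h=2, 5 probes -> slot 0
Insert 98: h=0, 1 probes -> slot 1

Table: [30, 98, 86, 10, 25, 66, 55]


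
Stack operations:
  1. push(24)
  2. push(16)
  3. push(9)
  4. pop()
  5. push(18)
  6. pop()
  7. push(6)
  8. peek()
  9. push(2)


push(24) -> [24]
push(16) -> [24, 16]
push(9) -> [24, 16, 9]
pop()->9, [24, 16]
push(18) -> [24, 16, 18]
pop()->18, [24, 16]
push(6) -> [24, 16, 6]
peek()->6
push(2) -> [24, 16, 6, 2]

Final stack: [24, 16, 6, 2]


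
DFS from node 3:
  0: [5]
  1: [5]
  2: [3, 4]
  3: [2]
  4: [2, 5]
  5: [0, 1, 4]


Visit 3, push [2]
Visit 2, push [4]
Visit 4, push [5]
Visit 5, push [1, 0]
Visit 0, push []
Visit 1, push []

DFS order: [3, 2, 4, 5, 0, 1]


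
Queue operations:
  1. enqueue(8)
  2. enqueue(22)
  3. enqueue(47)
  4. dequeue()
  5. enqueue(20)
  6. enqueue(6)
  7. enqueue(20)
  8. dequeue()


enqueue(8) -> [8]
enqueue(22) -> [8, 22]
enqueue(47) -> [8, 22, 47]
dequeue()->8, [22, 47]
enqueue(20) -> [22, 47, 20]
enqueue(6) -> [22, 47, 20, 6]
enqueue(20) -> [22, 47, 20, 6, 20]
dequeue()->22, [47, 20, 6, 20]

Final queue: [47, 20, 6, 20]


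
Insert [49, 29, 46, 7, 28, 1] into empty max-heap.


Insert 49: [49]
Insert 29: [49, 29]
Insert 46: [49, 29, 46]
Insert 7: [49, 29, 46, 7]
Insert 28: [49, 29, 46, 7, 28]
Insert 1: [49, 29, 46, 7, 28, 1]

Final heap: [49, 29, 46, 7, 28, 1]


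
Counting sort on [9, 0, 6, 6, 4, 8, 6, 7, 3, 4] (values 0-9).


Input: [9, 0, 6, 6, 4, 8, 6, 7, 3, 4]
Counts: [1, 0, 0, 1, 2, 0, 3, 1, 1, 1]

Sorted: [0, 3, 4, 4, 6, 6, 6, 7, 8, 9]


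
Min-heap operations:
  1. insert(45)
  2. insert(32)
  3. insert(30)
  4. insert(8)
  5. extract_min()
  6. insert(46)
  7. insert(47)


insert(45) -> [45]
insert(32) -> [32, 45]
insert(30) -> [30, 45, 32]
insert(8) -> [8, 30, 32, 45]
extract_min()->8, [30, 45, 32]
insert(46) -> [30, 45, 32, 46]
insert(47) -> [30, 45, 32, 46, 47]

Final heap: [30, 45, 32, 46, 47]


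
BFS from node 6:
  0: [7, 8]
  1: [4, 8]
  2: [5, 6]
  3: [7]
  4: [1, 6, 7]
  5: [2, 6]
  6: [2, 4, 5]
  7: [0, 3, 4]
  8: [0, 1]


Visit 6, enqueue [2, 4, 5]
Visit 2, enqueue []
Visit 4, enqueue [1, 7]
Visit 5, enqueue []
Visit 1, enqueue [8]
Visit 7, enqueue [0, 3]
Visit 8, enqueue []
Visit 0, enqueue []
Visit 3, enqueue []

BFS order: [6, 2, 4, 5, 1, 7, 8, 0, 3]


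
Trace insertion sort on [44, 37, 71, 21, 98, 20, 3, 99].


Initial: [44, 37, 71, 21, 98, 20, 3, 99]
Insert 37: [37, 44, 71, 21, 98, 20, 3, 99]
Insert 71: [37, 44, 71, 21, 98, 20, 3, 99]
Insert 21: [21, 37, 44, 71, 98, 20, 3, 99]
Insert 98: [21, 37, 44, 71, 98, 20, 3, 99]
Insert 20: [20, 21, 37, 44, 71, 98, 3, 99]
Insert 3: [3, 20, 21, 37, 44, 71, 98, 99]
Insert 99: [3, 20, 21, 37, 44, 71, 98, 99]

Sorted: [3, 20, 21, 37, 44, 71, 98, 99]


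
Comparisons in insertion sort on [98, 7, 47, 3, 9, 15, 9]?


Algorithm: insertion sort
Input: [98, 7, 47, 3, 9, 15, 9]
Sorted: [3, 7, 9, 9, 15, 47, 98]

16


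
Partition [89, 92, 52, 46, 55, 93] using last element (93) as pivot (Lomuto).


Pivot: 93
  89 <= 93: advance i (no swap)
  92 <= 93: advance i (no swap)
  52 <= 93: advance i (no swap)
  46 <= 93: advance i (no swap)
  55 <= 93: advance i (no swap)
Place pivot at 5: [89, 92, 52, 46, 55, 93]

Partitioned: [89, 92, 52, 46, 55, 93]


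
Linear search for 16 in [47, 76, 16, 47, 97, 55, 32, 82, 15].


i=0: 47!=16
i=1: 76!=16
i=2: 16==16 found!

Found at 2, 3 comps


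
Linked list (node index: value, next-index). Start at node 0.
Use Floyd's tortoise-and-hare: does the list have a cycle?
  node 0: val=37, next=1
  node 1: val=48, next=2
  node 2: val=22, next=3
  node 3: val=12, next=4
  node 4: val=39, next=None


Floyd's tortoise (slow, +1) and hare (fast, +2):
  init: slow=0, fast=0
  step 1: slow=1, fast=2
  step 2: slow=2, fast=4
  step 3: fast -> None, no cycle

Cycle: no


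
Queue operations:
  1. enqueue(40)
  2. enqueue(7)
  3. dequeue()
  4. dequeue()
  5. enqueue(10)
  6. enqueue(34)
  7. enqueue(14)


enqueue(40) -> [40]
enqueue(7) -> [40, 7]
dequeue()->40, [7]
dequeue()->7, []
enqueue(10) -> [10]
enqueue(34) -> [10, 34]
enqueue(14) -> [10, 34, 14]

Final queue: [10, 34, 14]


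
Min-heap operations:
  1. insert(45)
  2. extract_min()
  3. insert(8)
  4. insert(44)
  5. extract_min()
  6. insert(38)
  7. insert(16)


insert(45) -> [45]
extract_min()->45, []
insert(8) -> [8]
insert(44) -> [8, 44]
extract_min()->8, [44]
insert(38) -> [38, 44]
insert(16) -> [16, 44, 38]

Final heap: [16, 44, 38]


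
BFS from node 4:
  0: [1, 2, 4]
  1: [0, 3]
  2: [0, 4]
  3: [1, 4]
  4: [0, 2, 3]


Visit 4, enqueue [0, 2, 3]
Visit 0, enqueue [1]
Visit 2, enqueue []
Visit 3, enqueue []
Visit 1, enqueue []

BFS order: [4, 0, 2, 3, 1]


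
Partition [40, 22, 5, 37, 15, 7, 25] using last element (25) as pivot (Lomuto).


Pivot: 25
  22 <= 25: swap -> [22, 40, 5, 37, 15, 7, 25]
  5 <= 25: swap -> [22, 5, 40, 37, 15, 7, 25]
  15 <= 25: swap -> [22, 5, 15, 37, 40, 7, 25]
  7 <= 25: swap -> [22, 5, 15, 7, 40, 37, 25]
Place pivot at 4: [22, 5, 15, 7, 25, 37, 40]

Partitioned: [22, 5, 15, 7, 25, 37, 40]


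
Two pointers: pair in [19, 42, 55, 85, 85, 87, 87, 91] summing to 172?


lo=0(19)+hi=7(91)=110
lo=1(42)+hi=7(91)=133
lo=2(55)+hi=7(91)=146
lo=3(85)+hi=7(91)=176
lo=3(85)+hi=6(87)=172

Yes: 85+87=172


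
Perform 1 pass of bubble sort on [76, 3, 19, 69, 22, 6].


Initial: [76, 3, 19, 69, 22, 6]
Pass 1: [3, 19, 69, 22, 6, 76] (5 swaps)

After 1 pass: [3, 19, 69, 22, 6, 76]


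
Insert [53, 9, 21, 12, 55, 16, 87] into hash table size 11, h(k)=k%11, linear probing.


Insert 53: h=9 -> slot 9
Insert 9: h=9, 1 probes -> slot 10
Insert 21: h=10, 1 probes -> slot 0
Insert 12: h=1 -> slot 1
Insert 55: h=0, 2 probes -> slot 2
Insert 16: h=5 -> slot 5
Insert 87: h=10, 4 probes -> slot 3

Table: [21, 12, 55, 87, None, 16, None, None, None, 53, 9]


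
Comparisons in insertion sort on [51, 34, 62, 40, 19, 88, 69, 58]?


Algorithm: insertion sort
Input: [51, 34, 62, 40, 19, 88, 69, 58]
Sorted: [19, 34, 40, 51, 58, 62, 69, 88]

16


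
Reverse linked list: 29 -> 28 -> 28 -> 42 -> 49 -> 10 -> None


Step 1: curr=29, set curr.next=prev(None) | reversed so far: 29
Step 2: curr=28, set curr.next=prev(29) | reversed so far: 28 -> 29
Step 3: curr=28, set curr.next=prev(28) | reversed so far: 28 -> 28 -> 29
Step 4: curr=42, set curr.next=prev(28) | reversed so far: 42 -> 28 -> 28 -> 29
Step 5: curr=49, set curr.next=prev(42) | reversed so far: 49 -> 42 -> 28 -> 28 -> 29
Step 6: curr=10, set curr.next=prev(49) | reversed so far: 10 -> 49 -> 42 -> 28 -> 28 -> 29

10 -> 49 -> 42 -> 28 -> 28 -> 29 -> None


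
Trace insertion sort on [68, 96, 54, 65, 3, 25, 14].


Initial: [68, 96, 54, 65, 3, 25, 14]
Insert 96: [68, 96, 54, 65, 3, 25, 14]
Insert 54: [54, 68, 96, 65, 3, 25, 14]
Insert 65: [54, 65, 68, 96, 3, 25, 14]
Insert 3: [3, 54, 65, 68, 96, 25, 14]
Insert 25: [3, 25, 54, 65, 68, 96, 14]
Insert 14: [3, 14, 25, 54, 65, 68, 96]

Sorted: [3, 14, 25, 54, 65, 68, 96]


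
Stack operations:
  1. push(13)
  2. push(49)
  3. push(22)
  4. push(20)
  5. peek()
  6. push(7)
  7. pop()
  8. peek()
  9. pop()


push(13) -> [13]
push(49) -> [13, 49]
push(22) -> [13, 49, 22]
push(20) -> [13, 49, 22, 20]
peek()->20
push(7) -> [13, 49, 22, 20, 7]
pop()->7, [13, 49, 22, 20]
peek()->20
pop()->20, [13, 49, 22]

Final stack: [13, 49, 22]


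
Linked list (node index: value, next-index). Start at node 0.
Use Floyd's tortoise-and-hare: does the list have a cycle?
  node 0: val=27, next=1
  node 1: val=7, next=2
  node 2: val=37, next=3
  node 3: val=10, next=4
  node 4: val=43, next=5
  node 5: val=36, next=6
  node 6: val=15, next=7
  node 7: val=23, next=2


Floyd's tortoise (slow, +1) and hare (fast, +2):
  init: slow=0, fast=0
  step 1: slow=1, fast=2
  step 2: slow=2, fast=4
  step 3: slow=3, fast=6
  step 4: slow=4, fast=2
  step 5: slow=5, fast=4
  step 6: slow=6, fast=6
  slow == fast at node 6: cycle detected

Cycle: yes


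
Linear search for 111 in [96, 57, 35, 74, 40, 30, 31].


i=0: 96!=111
i=1: 57!=111
i=2: 35!=111
i=3: 74!=111
i=4: 40!=111
i=5: 30!=111
i=6: 31!=111

Not found, 7 comps


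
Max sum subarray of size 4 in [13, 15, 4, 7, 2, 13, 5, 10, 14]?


[0:4]: 39
[1:5]: 28
[2:6]: 26
[3:7]: 27
[4:8]: 30
[5:9]: 42

Max: 42 at [5:9]


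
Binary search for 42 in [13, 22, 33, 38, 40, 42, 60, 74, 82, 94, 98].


Step 1: lo=0, hi=10, mid=5, val=42

Found at index 5


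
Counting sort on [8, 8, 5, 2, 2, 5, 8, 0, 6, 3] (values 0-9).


Input: [8, 8, 5, 2, 2, 5, 8, 0, 6, 3]
Counts: [1, 0, 2, 1, 0, 2, 1, 0, 3, 0]

Sorted: [0, 2, 2, 3, 5, 5, 6, 8, 8, 8]


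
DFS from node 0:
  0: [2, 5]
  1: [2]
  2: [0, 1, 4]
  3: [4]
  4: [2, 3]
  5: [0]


Visit 0, push [5, 2]
Visit 2, push [4, 1]
Visit 1, push []
Visit 4, push [3]
Visit 3, push []
Visit 5, push []

DFS order: [0, 2, 1, 4, 3, 5]


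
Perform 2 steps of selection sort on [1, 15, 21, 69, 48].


Initial: [1, 15, 21, 69, 48]
Step 1: min=1 at 0
  Swap: [1, 15, 21, 69, 48]
Step 2: min=15 at 1
  Swap: [1, 15, 21, 69, 48]

After 2 steps: [1, 15, 21, 69, 48]


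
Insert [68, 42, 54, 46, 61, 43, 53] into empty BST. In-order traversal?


Insert 68: root
Insert 42: L from 68
Insert 54: L from 68 -> R from 42
Insert 46: L from 68 -> R from 42 -> L from 54
Insert 61: L from 68 -> R from 42 -> R from 54
Insert 43: L from 68 -> R from 42 -> L from 54 -> L from 46
Insert 53: L from 68 -> R from 42 -> L from 54 -> R from 46

In-order: [42, 43, 46, 53, 54, 61, 68]


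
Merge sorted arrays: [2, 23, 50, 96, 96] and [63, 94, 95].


Take 2 from A
Take 23 from A
Take 50 from A
Take 63 from B
Take 94 from B
Take 95 from B

Merged: [2, 23, 50, 63, 94, 95, 96, 96]


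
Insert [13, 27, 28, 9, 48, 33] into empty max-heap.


Insert 13: [13]
Insert 27: [27, 13]
Insert 28: [28, 13, 27]
Insert 9: [28, 13, 27, 9]
Insert 48: [48, 28, 27, 9, 13]
Insert 33: [48, 28, 33, 9, 13, 27]

Final heap: [48, 28, 33, 9, 13, 27]


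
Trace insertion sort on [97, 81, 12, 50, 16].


Initial: [97, 81, 12, 50, 16]
Insert 81: [81, 97, 12, 50, 16]
Insert 12: [12, 81, 97, 50, 16]
Insert 50: [12, 50, 81, 97, 16]
Insert 16: [12, 16, 50, 81, 97]

Sorted: [12, 16, 50, 81, 97]


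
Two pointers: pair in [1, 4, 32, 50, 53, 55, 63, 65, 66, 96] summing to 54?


lo=0(1)+hi=9(96)=97
lo=0(1)+hi=8(66)=67
lo=0(1)+hi=7(65)=66
lo=0(1)+hi=6(63)=64
lo=0(1)+hi=5(55)=56
lo=0(1)+hi=4(53)=54

Yes: 1+53=54


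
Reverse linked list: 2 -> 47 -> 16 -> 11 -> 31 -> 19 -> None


Step 1: curr=2, set curr.next=prev(None) | reversed so far: 2
Step 2: curr=47, set curr.next=prev(2) | reversed so far: 47 -> 2
Step 3: curr=16, set curr.next=prev(47) | reversed so far: 16 -> 47 -> 2
Step 4: curr=11, set curr.next=prev(16) | reversed so far: 11 -> 16 -> 47 -> 2
Step 5: curr=31, set curr.next=prev(11) | reversed so far: 31 -> 11 -> 16 -> 47 -> 2
Step 6: curr=19, set curr.next=prev(31) | reversed so far: 19 -> 31 -> 11 -> 16 -> 47 -> 2

19 -> 31 -> 11 -> 16 -> 47 -> 2 -> None


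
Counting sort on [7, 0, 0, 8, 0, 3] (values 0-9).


Input: [7, 0, 0, 8, 0, 3]
Counts: [3, 0, 0, 1, 0, 0, 0, 1, 1, 0]

Sorted: [0, 0, 0, 3, 7, 8]


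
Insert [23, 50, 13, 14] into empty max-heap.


Insert 23: [23]
Insert 50: [50, 23]
Insert 13: [50, 23, 13]
Insert 14: [50, 23, 13, 14]

Final heap: [50, 23, 13, 14]


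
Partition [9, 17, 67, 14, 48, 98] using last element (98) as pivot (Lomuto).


Pivot: 98
  9 <= 98: advance i (no swap)
  17 <= 98: advance i (no swap)
  67 <= 98: advance i (no swap)
  14 <= 98: advance i (no swap)
  48 <= 98: advance i (no swap)
Place pivot at 5: [9, 17, 67, 14, 48, 98]

Partitioned: [9, 17, 67, 14, 48, 98]


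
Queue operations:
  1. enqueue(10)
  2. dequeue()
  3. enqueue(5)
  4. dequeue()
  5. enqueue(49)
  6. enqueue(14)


enqueue(10) -> [10]
dequeue()->10, []
enqueue(5) -> [5]
dequeue()->5, []
enqueue(49) -> [49]
enqueue(14) -> [49, 14]

Final queue: [49, 14]


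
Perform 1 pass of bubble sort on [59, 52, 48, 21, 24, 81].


Initial: [59, 52, 48, 21, 24, 81]
Pass 1: [52, 48, 21, 24, 59, 81] (4 swaps)

After 1 pass: [52, 48, 21, 24, 59, 81]


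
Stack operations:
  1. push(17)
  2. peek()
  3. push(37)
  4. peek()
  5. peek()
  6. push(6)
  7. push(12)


push(17) -> [17]
peek()->17
push(37) -> [17, 37]
peek()->37
peek()->37
push(6) -> [17, 37, 6]
push(12) -> [17, 37, 6, 12]

Final stack: [17, 37, 6, 12]


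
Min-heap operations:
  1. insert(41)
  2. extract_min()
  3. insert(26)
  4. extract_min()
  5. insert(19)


insert(41) -> [41]
extract_min()->41, []
insert(26) -> [26]
extract_min()->26, []
insert(19) -> [19]

Final heap: [19]


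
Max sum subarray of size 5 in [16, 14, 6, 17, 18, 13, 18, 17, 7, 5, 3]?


[0:5]: 71
[1:6]: 68
[2:7]: 72
[3:8]: 83
[4:9]: 73
[5:10]: 60
[6:11]: 50

Max: 83 at [3:8]


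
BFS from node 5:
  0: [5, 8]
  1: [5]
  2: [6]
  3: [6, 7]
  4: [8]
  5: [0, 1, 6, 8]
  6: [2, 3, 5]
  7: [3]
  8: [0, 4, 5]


Visit 5, enqueue [0, 1, 6, 8]
Visit 0, enqueue []
Visit 1, enqueue []
Visit 6, enqueue [2, 3]
Visit 8, enqueue [4]
Visit 2, enqueue []
Visit 3, enqueue [7]
Visit 4, enqueue []
Visit 7, enqueue []

BFS order: [5, 0, 1, 6, 8, 2, 3, 4, 7]


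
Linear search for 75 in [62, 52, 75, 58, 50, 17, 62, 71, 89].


i=0: 62!=75
i=1: 52!=75
i=2: 75==75 found!

Found at 2, 3 comps


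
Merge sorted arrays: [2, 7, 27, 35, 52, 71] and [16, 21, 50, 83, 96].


Take 2 from A
Take 7 from A
Take 16 from B
Take 21 from B
Take 27 from A
Take 35 from A
Take 50 from B
Take 52 from A
Take 71 from A

Merged: [2, 7, 16, 21, 27, 35, 50, 52, 71, 83, 96]


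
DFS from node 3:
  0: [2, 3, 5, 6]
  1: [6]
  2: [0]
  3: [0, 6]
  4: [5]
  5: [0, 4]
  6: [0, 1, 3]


Visit 3, push [6, 0]
Visit 0, push [6, 5, 2]
Visit 2, push []
Visit 5, push [4]
Visit 4, push []
Visit 6, push [1]
Visit 1, push []

DFS order: [3, 0, 2, 5, 4, 6, 1]


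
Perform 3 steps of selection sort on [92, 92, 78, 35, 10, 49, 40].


Initial: [92, 92, 78, 35, 10, 49, 40]
Step 1: min=10 at 4
  Swap: [10, 92, 78, 35, 92, 49, 40]
Step 2: min=35 at 3
  Swap: [10, 35, 78, 92, 92, 49, 40]
Step 3: min=40 at 6
  Swap: [10, 35, 40, 92, 92, 49, 78]

After 3 steps: [10, 35, 40, 92, 92, 49, 78]


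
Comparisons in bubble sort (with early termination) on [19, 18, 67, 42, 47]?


Algorithm: bubble sort (with early termination)
Input: [19, 18, 67, 42, 47]
Sorted: [18, 19, 42, 47, 67]

7


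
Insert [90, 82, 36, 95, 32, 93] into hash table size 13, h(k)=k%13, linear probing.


Insert 90: h=12 -> slot 12
Insert 82: h=4 -> slot 4
Insert 36: h=10 -> slot 10
Insert 95: h=4, 1 probes -> slot 5
Insert 32: h=6 -> slot 6
Insert 93: h=2 -> slot 2

Table: [None, None, 93, None, 82, 95, 32, None, None, None, 36, None, 90]


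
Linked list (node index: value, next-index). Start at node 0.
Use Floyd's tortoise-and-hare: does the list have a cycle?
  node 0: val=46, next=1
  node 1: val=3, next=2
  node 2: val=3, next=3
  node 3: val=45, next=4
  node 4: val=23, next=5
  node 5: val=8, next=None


Floyd's tortoise (slow, +1) and hare (fast, +2):
  init: slow=0, fast=0
  step 1: slow=1, fast=2
  step 2: slow=2, fast=4
  step 3: fast 4->5->None, no cycle

Cycle: no


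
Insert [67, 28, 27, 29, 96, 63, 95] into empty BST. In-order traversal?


Insert 67: root
Insert 28: L from 67
Insert 27: L from 67 -> L from 28
Insert 29: L from 67 -> R from 28
Insert 96: R from 67
Insert 63: L from 67 -> R from 28 -> R from 29
Insert 95: R from 67 -> L from 96

In-order: [27, 28, 29, 63, 67, 95, 96]


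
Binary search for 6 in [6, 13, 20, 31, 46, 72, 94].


Step 1: lo=0, hi=6, mid=3, val=31
Step 2: lo=0, hi=2, mid=1, val=13
Step 3: lo=0, hi=0, mid=0, val=6

Found at index 0


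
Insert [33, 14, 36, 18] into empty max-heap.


Insert 33: [33]
Insert 14: [33, 14]
Insert 36: [36, 14, 33]
Insert 18: [36, 18, 33, 14]

Final heap: [36, 18, 33, 14]


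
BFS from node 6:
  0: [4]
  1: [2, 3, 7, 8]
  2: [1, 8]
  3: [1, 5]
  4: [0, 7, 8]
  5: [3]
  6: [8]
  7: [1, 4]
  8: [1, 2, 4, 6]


Visit 6, enqueue [8]
Visit 8, enqueue [1, 2, 4]
Visit 1, enqueue [3, 7]
Visit 2, enqueue []
Visit 4, enqueue [0]
Visit 3, enqueue [5]
Visit 7, enqueue []
Visit 0, enqueue []
Visit 5, enqueue []

BFS order: [6, 8, 1, 2, 4, 3, 7, 0, 5]


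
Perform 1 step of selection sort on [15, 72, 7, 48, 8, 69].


Initial: [15, 72, 7, 48, 8, 69]
Step 1: min=7 at 2
  Swap: [7, 72, 15, 48, 8, 69]

After 1 step: [7, 72, 15, 48, 8, 69]


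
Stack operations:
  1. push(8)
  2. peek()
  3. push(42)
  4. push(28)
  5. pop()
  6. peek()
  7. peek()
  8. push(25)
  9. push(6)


push(8) -> [8]
peek()->8
push(42) -> [8, 42]
push(28) -> [8, 42, 28]
pop()->28, [8, 42]
peek()->42
peek()->42
push(25) -> [8, 42, 25]
push(6) -> [8, 42, 25, 6]

Final stack: [8, 42, 25, 6]


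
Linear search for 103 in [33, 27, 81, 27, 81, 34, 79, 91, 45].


i=0: 33!=103
i=1: 27!=103
i=2: 81!=103
i=3: 27!=103
i=4: 81!=103
i=5: 34!=103
i=6: 79!=103
i=7: 91!=103
i=8: 45!=103

Not found, 9 comps


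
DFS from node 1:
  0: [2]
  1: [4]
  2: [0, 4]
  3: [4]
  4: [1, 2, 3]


Visit 1, push [4]
Visit 4, push [3, 2]
Visit 2, push [0]
Visit 0, push []
Visit 3, push []

DFS order: [1, 4, 2, 0, 3]


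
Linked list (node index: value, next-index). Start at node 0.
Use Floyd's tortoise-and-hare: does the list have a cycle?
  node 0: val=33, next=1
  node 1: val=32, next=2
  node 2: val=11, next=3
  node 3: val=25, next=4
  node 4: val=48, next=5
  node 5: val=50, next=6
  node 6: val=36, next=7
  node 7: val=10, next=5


Floyd's tortoise (slow, +1) and hare (fast, +2):
  init: slow=0, fast=0
  step 1: slow=1, fast=2
  step 2: slow=2, fast=4
  step 3: slow=3, fast=6
  step 4: slow=4, fast=5
  step 5: slow=5, fast=7
  step 6: slow=6, fast=6
  slow == fast at node 6: cycle detected

Cycle: yes


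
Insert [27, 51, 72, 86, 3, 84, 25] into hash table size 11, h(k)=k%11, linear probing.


Insert 27: h=5 -> slot 5
Insert 51: h=7 -> slot 7
Insert 72: h=6 -> slot 6
Insert 86: h=9 -> slot 9
Insert 3: h=3 -> slot 3
Insert 84: h=7, 1 probes -> slot 8
Insert 25: h=3, 1 probes -> slot 4

Table: [None, None, None, 3, 25, 27, 72, 51, 84, 86, None]


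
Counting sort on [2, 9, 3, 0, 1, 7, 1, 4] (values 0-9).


Input: [2, 9, 3, 0, 1, 7, 1, 4]
Counts: [1, 2, 1, 1, 1, 0, 0, 1, 0, 1]

Sorted: [0, 1, 1, 2, 3, 4, 7, 9]


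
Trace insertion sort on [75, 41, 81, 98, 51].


Initial: [75, 41, 81, 98, 51]
Insert 41: [41, 75, 81, 98, 51]
Insert 81: [41, 75, 81, 98, 51]
Insert 98: [41, 75, 81, 98, 51]
Insert 51: [41, 51, 75, 81, 98]

Sorted: [41, 51, 75, 81, 98]
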